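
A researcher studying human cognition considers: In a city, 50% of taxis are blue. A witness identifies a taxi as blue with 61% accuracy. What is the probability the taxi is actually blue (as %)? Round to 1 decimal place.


P(blue | says blue) = P(says blue | blue)*P(blue) / [P(says blue | blue)*P(blue) + P(says blue | not blue)*P(not blue)]
Numerator = 0.61 * 0.5 = 0.305
False identification = 0.39 * 0.5 = 0.195
P = 0.305 / (0.305 + 0.195)
= 0.305 / 0.5
As percentage = 61.0


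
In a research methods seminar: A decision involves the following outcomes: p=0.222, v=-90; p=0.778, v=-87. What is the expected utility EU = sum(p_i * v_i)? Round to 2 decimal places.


EU = sum(p_i * v_i)
0.222 * -90 = -19.98
0.778 * -87 = -67.686
EU = -19.98 + -67.686
= -87.67


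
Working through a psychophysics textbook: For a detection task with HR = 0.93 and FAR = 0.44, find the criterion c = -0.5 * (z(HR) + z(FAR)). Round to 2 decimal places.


c = -0.5 * (z(HR) + z(FAR))
z(0.93) = 1.4758
z(0.44) = -0.151
c = -0.5 * (1.4758 + -0.151)
= -0.5 * 1.3248
= -0.66


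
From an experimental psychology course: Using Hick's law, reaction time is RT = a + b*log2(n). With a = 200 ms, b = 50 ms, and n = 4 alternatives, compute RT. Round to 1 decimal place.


RT = 200 + 50 * log2(4)
log2(4) = 2.0
RT = 200 + 50 * 2.0
= 200 + 100.0
= 300.0 ms


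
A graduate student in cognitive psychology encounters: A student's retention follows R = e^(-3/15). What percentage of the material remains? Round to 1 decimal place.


R = e^(-t/S)
-t/S = -3/15 = -0.2
R = e^(-0.2) = 0.818731
Percentage = 0.818731 * 100
= 81.9


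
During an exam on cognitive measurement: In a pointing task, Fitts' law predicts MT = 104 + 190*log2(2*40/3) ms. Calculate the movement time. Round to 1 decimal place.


MT = 104 + 190 * log2(2*40/3)
2D/W = 26.666667
log2(26.666667) = 4.737
MT = 104 + 190 * 4.737
= 1004.0 ms


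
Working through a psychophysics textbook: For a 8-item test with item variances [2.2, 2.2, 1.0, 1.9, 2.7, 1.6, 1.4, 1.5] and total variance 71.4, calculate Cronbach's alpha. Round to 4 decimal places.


alpha = (k/(k-1)) * (1 - sum(s_i^2)/s_total^2)
sum(item variances) = 14.5
k/(k-1) = 8/7 = 1.142857
1 - 14.5/71.4 = 1 - 0.203081 = 0.796919
alpha = 1.142857 * 0.796919
= 0.9108


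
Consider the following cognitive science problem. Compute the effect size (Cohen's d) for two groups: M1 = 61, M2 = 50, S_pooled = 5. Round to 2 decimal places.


Cohen's d = (M1 - M2) / S_pooled
= (61 - 50) / 5
= 11 / 5
= 2.20


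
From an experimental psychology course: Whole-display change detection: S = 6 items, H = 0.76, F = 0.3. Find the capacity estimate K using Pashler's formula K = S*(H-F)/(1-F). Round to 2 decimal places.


K = S * (H - F) / (1 - F)
H - F = 0.46
1 - F = 0.7
K = 6 * 0.46 / 0.7
= 3.94


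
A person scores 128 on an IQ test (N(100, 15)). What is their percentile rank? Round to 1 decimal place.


z = (IQ - mean) / SD
z = (128 - 100) / 15 = 1.8667
Percentile = Phi(1.8667) * 100
Phi(1.8667) = 0.969028
= 96.9


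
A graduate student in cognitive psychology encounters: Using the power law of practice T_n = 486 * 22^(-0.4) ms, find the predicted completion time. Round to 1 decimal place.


T_n = 486 * 22^(-0.4)
22^(-0.4) = 0.290423
T_n = 486 * 0.290423
= 141.1 ms


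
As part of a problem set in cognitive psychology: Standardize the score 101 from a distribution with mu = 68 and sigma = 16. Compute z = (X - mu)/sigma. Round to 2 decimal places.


z = (X - mu) / sigma
= (101 - 68) / 16
= 33 / 16
= 2.06


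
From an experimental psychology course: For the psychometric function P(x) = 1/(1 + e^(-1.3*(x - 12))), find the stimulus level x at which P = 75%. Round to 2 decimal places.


At P = 0.75: 0.75 = 1/(1 + e^(-k*(x-x0)))
Solving: e^(-k*(x-x0)) = 1/3
x = x0 + ln(3)/k
ln(3) = 1.0986
x = 12 + 1.0986/1.3
= 12 + 0.8451
= 12.85


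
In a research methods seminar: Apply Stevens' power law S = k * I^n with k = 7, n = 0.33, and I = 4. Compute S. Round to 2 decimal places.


S = 7 * 4^0.33
4^0.33 = 1.5801
S = 7 * 1.5801
= 11.06


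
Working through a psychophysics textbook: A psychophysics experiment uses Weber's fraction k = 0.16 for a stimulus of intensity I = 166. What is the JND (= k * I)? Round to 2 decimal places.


JND = k * I
JND = 0.16 * 166
= 26.56


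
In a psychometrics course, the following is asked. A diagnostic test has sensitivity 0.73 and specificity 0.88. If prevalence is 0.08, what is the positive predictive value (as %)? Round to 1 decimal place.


PPV = (sens * prev) / (sens * prev + (1-spec) * (1-prev))
Numerator = 0.73 * 0.08 = 0.0584
P(positive and no disease) = (1 - spec) * (1 - prev) = (1 - 0.88) * (1 - 0.08) = 0.1104
Denominator = 0.0584 + 0.1104 = 0.1688
PPV = 0.0584 / 0.1688 = 0.345972
As percentage = 34.6


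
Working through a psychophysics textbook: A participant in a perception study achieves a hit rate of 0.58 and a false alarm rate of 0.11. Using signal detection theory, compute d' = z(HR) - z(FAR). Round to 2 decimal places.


d' = z(HR) - z(FAR)
z(0.58) = 0.2019
z(0.11) = -1.2265
d' = 0.2019 - -1.2265
= 1.43


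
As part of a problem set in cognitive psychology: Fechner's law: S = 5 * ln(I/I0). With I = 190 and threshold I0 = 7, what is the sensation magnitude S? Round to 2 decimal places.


S = 5 * ln(190/7)
I/I0 = 27.142857
ln(27.142857) = 3.3011
S = 5 * 3.3011
= 16.51


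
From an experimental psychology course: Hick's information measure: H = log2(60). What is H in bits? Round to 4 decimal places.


H = log2(n)
H = log2(60)
= 5.9069


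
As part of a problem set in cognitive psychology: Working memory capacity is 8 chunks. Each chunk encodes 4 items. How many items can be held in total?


Total items = chunks * items_per_chunk
= 8 * 4
= 32


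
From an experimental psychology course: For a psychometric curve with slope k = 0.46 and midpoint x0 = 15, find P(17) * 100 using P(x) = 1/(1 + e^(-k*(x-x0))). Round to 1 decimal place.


P(x) = 1/(1 + e^(-0.46*(17 - 15)))
Exponent = -0.46 * 2 = -0.92
e^(-0.92) = 0.398519
P = 1/(1 + 0.398519) = 0.715042
Percentage = 71.5


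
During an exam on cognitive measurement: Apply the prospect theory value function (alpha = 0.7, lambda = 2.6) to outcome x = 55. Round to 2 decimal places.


Since x = 55 >= 0, use v(x) = x^0.7
55^0.7 = 16.5293
v(55) = 16.53


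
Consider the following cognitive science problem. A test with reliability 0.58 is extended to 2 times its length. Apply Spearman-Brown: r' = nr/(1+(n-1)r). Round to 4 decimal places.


r_new = n*r / (1 + (n-1)*r)
Numerator = 2 * 0.58 = 1.16
Denominator = 1 + 1 * 0.58 = 1.58
r_new = 1.16 / 1.58
= 0.7342


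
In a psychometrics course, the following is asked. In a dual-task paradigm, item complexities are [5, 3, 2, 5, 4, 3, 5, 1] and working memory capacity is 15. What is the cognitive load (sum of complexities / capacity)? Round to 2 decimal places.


Total complexity = 5 + 3 + 2 + 5 + 4 + 3 + 5 + 1 = 28
Load = total / capacity = 28 / 15
= 1.87


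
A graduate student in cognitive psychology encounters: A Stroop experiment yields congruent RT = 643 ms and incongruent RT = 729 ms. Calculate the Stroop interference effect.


Stroop effect = RT(incongruent) - RT(congruent)
= 729 - 643
= 86 ms


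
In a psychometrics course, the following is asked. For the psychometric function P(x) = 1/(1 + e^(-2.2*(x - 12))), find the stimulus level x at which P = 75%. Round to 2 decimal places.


At P = 0.75: 0.75 = 1/(1 + e^(-k*(x-x0)))
Solving: e^(-k*(x-x0)) = 1/3
x = x0 + ln(3)/k
ln(3) = 1.0986
x = 12 + 1.0986/2.2
= 12 + 0.4994
= 12.50


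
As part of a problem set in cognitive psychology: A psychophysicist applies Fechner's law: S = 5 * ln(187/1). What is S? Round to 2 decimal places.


S = 5 * ln(187/1)
I/I0 = 187.0
ln(187.0) = 5.2311
S = 5 * 5.2311
= 26.16


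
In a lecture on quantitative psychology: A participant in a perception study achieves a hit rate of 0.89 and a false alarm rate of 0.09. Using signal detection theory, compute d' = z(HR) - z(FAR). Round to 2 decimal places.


d' = z(HR) - z(FAR)
z(0.89) = 1.2265
z(0.09) = -1.3408
d' = 1.2265 - -1.3408
= 2.57


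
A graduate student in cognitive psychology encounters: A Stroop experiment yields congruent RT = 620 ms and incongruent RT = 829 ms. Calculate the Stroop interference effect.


Stroop effect = RT(incongruent) - RT(congruent)
= 829 - 620
= 209 ms


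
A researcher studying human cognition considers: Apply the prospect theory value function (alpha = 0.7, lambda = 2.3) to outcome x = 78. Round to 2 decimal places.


Since x = 78 >= 0, use v(x) = x^0.7
78^0.7 = 21.1089
v(78) = 21.11


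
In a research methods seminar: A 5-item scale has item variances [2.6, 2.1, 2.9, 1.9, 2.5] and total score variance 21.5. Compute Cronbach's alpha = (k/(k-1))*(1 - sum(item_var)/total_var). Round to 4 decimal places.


alpha = (k/(k-1)) * (1 - sum(s_i^2)/s_total^2)
sum(item variances) = 12.0
k/(k-1) = 5/4 = 1.25
1 - 12.0/21.5 = 1 - 0.55814 = 0.44186
alpha = 1.25 * 0.44186
= 0.5523


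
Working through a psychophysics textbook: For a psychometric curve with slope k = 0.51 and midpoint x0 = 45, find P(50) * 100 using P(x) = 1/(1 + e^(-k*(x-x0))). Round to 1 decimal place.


P(x) = 1/(1 + e^(-0.51*(50 - 45)))
Exponent = -0.51 * 5 = -2.55
e^(-2.55) = 0.078082
P = 1/(1 + 0.078082) = 0.927573
Percentage = 92.8


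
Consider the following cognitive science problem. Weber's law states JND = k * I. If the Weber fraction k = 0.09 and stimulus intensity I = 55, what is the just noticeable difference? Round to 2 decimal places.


JND = k * I
JND = 0.09 * 55
= 4.95


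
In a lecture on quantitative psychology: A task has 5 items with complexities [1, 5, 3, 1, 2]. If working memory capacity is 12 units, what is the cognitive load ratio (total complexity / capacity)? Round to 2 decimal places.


Total complexity = 1 + 5 + 3 + 1 + 2 = 12
Load = total / capacity = 12 / 12
= 1.00


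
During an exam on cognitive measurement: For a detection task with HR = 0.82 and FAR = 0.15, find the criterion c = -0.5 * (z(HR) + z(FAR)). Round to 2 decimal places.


c = -0.5 * (z(HR) + z(FAR))
z(0.82) = 0.9154
z(0.15) = -1.0364
c = -0.5 * (0.9154 + -1.0364)
= -0.5 * -0.121
= 0.06


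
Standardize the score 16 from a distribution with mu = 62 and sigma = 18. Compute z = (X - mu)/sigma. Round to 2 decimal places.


z = (X - mu) / sigma
= (16 - 62) / 18
= -46 / 18
= -2.56


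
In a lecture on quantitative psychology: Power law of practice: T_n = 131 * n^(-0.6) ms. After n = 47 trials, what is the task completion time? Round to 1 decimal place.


T_n = 131 * 47^(-0.6)
47^(-0.6) = 0.099252
T_n = 131 * 0.099252
= 13.0 ms


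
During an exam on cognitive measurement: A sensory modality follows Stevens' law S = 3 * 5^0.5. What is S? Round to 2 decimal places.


S = 3 * 5^0.5
5^0.5 = 2.2361
S = 3 * 2.2361
= 6.71


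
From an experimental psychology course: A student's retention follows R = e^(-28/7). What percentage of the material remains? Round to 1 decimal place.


R = e^(-t/S)
-t/S = -28/7 = -4.0
R = e^(-4.0) = 0.018316
Percentage = 0.018316 * 100
= 1.8


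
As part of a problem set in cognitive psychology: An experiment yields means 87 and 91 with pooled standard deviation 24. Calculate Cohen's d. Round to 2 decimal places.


Cohen's d = (M1 - M2) / S_pooled
= (87 - 91) / 24
= -4 / 24
= -0.17


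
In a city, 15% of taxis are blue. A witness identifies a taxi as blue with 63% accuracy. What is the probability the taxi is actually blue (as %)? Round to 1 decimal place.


P(blue | says blue) = P(says blue | blue)*P(blue) / [P(says blue | blue)*P(blue) + P(says blue | not blue)*P(not blue)]
Numerator = 0.63 * 0.15 = 0.0945
False identification = 0.37 * 0.85 = 0.3145
P = 0.0945 / (0.0945 + 0.3145)
= 0.0945 / 0.409
As percentage = 23.1


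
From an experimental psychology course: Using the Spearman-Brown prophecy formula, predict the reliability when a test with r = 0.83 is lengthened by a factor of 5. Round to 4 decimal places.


r_new = n*r / (1 + (n-1)*r)
Numerator = 5 * 0.83 = 4.15
Denominator = 1 + 4 * 0.83 = 4.32
r_new = 4.15 / 4.32
= 0.9606


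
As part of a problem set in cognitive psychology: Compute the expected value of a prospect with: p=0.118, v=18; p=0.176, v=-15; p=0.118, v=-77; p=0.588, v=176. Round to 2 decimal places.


EU = sum(p_i * v_i)
0.118 * 18 = 2.124
0.176 * -15 = -2.64
0.118 * -77 = -9.086
0.588 * 176 = 103.488
EU = 2.124 + -2.64 + -9.086 + 103.488
= 93.89


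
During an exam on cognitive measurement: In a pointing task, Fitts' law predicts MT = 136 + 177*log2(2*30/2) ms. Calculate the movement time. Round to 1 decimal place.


MT = 136 + 177 * log2(2*30/2)
2D/W = 30.0
log2(30.0) = 4.9069
MT = 136 + 177 * 4.9069
= 1004.5 ms


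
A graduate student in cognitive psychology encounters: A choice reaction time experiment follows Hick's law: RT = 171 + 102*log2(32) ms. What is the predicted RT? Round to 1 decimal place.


RT = 171 + 102 * log2(32)
log2(32) = 5.0
RT = 171 + 102 * 5.0
= 171 + 510.0
= 681.0 ms


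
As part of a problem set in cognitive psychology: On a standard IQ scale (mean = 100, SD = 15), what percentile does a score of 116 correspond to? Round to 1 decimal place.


z = (IQ - mean) / SD
z = (116 - 100) / 15 = 1.0667
Percentile = Phi(1.0667) * 100
Phi(1.0667) = 0.856946
= 85.7


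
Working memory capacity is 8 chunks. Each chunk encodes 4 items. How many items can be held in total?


Total items = chunks * items_per_chunk
= 8 * 4
= 32


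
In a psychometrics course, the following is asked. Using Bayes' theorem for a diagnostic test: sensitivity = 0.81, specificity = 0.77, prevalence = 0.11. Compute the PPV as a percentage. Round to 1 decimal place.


PPV = (sens * prev) / (sens * prev + (1-spec) * (1-prev))
Numerator = 0.81 * 0.11 = 0.0891
P(positive and no disease) = (1 - spec) * (1 - prev) = (1 - 0.77) * (1 - 0.11) = 0.2047
Denominator = 0.0891 + 0.2047 = 0.2938
PPV = 0.0891 / 0.2938 = 0.303268
As percentage = 30.3


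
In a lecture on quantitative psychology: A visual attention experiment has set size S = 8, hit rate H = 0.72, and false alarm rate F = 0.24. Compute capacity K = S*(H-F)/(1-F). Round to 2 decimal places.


K = S * (H - F) / (1 - F)
H - F = 0.48
1 - F = 0.76
K = 8 * 0.48 / 0.76
= 5.05


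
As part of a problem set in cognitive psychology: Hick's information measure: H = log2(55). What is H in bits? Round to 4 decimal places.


H = log2(n)
H = log2(55)
= 5.7814


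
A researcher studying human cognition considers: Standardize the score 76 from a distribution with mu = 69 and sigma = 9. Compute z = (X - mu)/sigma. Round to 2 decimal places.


z = (X - mu) / sigma
= (76 - 69) / 9
= 7 / 9
= 0.78


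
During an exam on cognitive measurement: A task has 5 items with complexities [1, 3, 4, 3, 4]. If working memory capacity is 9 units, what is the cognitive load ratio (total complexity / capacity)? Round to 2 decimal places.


Total complexity = 1 + 3 + 4 + 3 + 4 = 15
Load = total / capacity = 15 / 9
= 1.67


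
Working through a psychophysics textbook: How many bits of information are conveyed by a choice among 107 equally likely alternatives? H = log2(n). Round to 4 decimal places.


H = log2(n)
H = log2(107)
= 6.7415


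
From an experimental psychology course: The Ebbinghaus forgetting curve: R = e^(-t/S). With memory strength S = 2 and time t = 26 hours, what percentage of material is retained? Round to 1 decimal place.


R = e^(-t/S)
-t/S = -26/2 = -13.0
R = e^(-13.0) = 2e-06
Percentage = 2e-06 * 100
= 0.0


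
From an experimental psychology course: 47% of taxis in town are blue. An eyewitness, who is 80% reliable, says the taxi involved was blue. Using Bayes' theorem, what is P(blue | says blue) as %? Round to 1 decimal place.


P(blue | says blue) = P(says blue | blue)*P(blue) / [P(says blue | blue)*P(blue) + P(says blue | not blue)*P(not blue)]
Numerator = 0.8 * 0.47 = 0.376
False identification = 0.2 * 0.53 = 0.106
P = 0.376 / (0.376 + 0.106)
= 0.376 / 0.482
As percentage = 78.0


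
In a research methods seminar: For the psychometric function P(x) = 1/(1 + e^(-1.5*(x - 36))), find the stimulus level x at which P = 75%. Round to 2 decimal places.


At P = 0.75: 0.75 = 1/(1 + e^(-k*(x-x0)))
Solving: e^(-k*(x-x0)) = 1/3
x = x0 + ln(3)/k
ln(3) = 1.0986
x = 36 + 1.0986/1.5
= 36 + 0.7324
= 36.73


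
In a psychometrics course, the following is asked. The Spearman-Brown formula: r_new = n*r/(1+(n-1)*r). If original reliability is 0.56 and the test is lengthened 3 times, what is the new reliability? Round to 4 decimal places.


r_new = n*r / (1 + (n-1)*r)
Numerator = 3 * 0.56 = 1.68
Denominator = 1 + 2 * 0.56 = 2.12
r_new = 1.68 / 2.12
= 0.7925


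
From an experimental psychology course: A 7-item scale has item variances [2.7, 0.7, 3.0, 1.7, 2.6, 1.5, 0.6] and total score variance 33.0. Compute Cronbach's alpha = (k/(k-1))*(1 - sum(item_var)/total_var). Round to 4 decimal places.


alpha = (k/(k-1)) * (1 - sum(s_i^2)/s_total^2)
sum(item variances) = 12.8
k/(k-1) = 7/6 = 1.166667
1 - 12.8/33.0 = 1 - 0.387879 = 0.612121
alpha = 1.166667 * 0.612121
= 0.7141


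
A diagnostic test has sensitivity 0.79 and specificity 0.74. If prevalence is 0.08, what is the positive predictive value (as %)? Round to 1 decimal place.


PPV = (sens * prev) / (sens * prev + (1-spec) * (1-prev))
Numerator = 0.79 * 0.08 = 0.0632
P(positive and no disease) = (1 - spec) * (1 - prev) = (1 - 0.74) * (1 - 0.08) = 0.2392
Denominator = 0.0632 + 0.2392 = 0.3024
PPV = 0.0632 / 0.3024 = 0.208995
As percentage = 20.9


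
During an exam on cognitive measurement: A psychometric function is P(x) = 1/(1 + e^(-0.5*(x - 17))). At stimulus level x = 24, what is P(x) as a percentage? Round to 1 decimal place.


P(x) = 1/(1 + e^(-0.5*(24 - 17)))
Exponent = -0.5 * 7 = -3.5
e^(-3.5) = 0.030197
P = 1/(1 + 0.030197) = 0.970688
Percentage = 97.1


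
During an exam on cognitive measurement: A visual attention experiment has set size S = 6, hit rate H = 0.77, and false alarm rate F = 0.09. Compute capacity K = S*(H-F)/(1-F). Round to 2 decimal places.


K = S * (H - F) / (1 - F)
H - F = 0.68
1 - F = 0.91
K = 6 * 0.68 / 0.91
= 4.48


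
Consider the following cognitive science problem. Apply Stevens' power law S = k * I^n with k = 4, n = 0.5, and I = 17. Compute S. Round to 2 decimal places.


S = 4 * 17^0.5
17^0.5 = 4.1231
S = 4 * 4.1231
= 16.49


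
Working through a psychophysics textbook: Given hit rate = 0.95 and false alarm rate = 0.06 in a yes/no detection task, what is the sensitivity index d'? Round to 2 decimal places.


d' = z(HR) - z(FAR)
z(0.95) = 1.6449
z(0.06) = -1.5548
d' = 1.6449 - -1.5548
= 3.20


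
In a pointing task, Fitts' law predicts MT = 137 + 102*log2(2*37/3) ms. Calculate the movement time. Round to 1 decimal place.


MT = 137 + 102 * log2(2*37/3)
2D/W = 24.666667
log2(24.666667) = 4.6245
MT = 137 + 102 * 4.6245
= 608.7 ms


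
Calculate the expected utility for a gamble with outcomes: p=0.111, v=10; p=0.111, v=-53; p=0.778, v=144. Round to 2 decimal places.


EU = sum(p_i * v_i)
0.111 * 10 = 1.11
0.111 * -53 = -5.883
0.778 * 144 = 112.032
EU = 1.11 + -5.883 + 112.032
= 107.26


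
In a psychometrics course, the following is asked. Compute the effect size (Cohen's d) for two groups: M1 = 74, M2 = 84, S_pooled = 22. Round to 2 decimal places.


Cohen's d = (M1 - M2) / S_pooled
= (74 - 84) / 22
= -10 / 22
= -0.45


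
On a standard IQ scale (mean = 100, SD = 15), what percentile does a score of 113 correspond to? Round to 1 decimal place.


z = (IQ - mean) / SD
z = (113 - 100) / 15 = 0.8667
Percentile = Phi(0.8667) * 100
Phi(0.8667) = 0.806947
= 80.7


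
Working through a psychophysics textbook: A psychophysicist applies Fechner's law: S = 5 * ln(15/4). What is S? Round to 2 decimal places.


S = 5 * ln(15/4)
I/I0 = 3.75
ln(3.75) = 1.3218
S = 5 * 1.3218
= 6.61


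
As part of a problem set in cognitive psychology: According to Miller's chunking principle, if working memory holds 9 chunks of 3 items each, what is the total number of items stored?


Total items = chunks * items_per_chunk
= 9 * 3
= 27


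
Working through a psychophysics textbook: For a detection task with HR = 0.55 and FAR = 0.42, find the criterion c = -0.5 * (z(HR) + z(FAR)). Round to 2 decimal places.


c = -0.5 * (z(HR) + z(FAR))
z(0.55) = 0.1257
z(0.42) = -0.2019
c = -0.5 * (0.1257 + -0.2019)
= -0.5 * -0.0762
= 0.04


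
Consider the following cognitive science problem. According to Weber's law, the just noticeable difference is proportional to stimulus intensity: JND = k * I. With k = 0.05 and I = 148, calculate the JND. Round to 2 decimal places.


JND = k * I
JND = 0.05 * 148
= 7.40


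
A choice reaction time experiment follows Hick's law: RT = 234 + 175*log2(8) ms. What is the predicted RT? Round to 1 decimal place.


RT = 234 + 175 * log2(8)
log2(8) = 3.0
RT = 234 + 175 * 3.0
= 234 + 525.0
= 759.0 ms


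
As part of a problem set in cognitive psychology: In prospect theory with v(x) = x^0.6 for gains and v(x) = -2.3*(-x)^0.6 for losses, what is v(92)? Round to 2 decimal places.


Since x = 92 >= 0, use v(x) = x^0.6
92^0.6 = 15.0755
v(92) = 15.08


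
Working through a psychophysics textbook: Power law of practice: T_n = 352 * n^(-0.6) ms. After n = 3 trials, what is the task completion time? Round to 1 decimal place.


T_n = 352 * 3^(-0.6)
3^(-0.6) = 0.517282
T_n = 352 * 0.517282
= 182.1 ms


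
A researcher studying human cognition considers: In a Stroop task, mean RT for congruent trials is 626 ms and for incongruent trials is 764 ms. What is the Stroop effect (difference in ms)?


Stroop effect = RT(incongruent) - RT(congruent)
= 764 - 626
= 138 ms


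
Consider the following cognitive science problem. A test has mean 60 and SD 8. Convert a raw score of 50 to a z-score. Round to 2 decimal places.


z = (X - mu) / sigma
= (50 - 60) / 8
= -10 / 8
= -1.25


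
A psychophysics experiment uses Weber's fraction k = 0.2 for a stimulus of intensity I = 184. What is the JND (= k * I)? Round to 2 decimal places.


JND = k * I
JND = 0.2 * 184
= 36.80


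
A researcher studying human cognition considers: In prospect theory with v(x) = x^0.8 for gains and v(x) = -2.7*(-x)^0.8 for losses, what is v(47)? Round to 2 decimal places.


Since x = 47 >= 0, use v(x) = x^0.8
47^0.8 = 21.761
v(47) = 21.76


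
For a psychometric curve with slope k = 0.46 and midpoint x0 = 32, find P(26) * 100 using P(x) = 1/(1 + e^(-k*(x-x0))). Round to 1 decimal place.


P(x) = 1/(1 + e^(-0.46*(26 - 32)))
Exponent = -0.46 * -6 = 2.76
e^(2.76) = 15.799843
P = 1/(1 + 15.799843) = 0.059524
Percentage = 6.0


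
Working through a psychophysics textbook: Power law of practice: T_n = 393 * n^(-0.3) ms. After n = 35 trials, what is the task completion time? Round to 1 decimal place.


T_n = 393 * 35^(-0.3)
35^(-0.3) = 0.344175
T_n = 393 * 0.344175
= 135.3 ms


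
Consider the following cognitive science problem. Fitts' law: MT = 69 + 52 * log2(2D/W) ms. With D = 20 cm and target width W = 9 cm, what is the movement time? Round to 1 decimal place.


MT = 69 + 52 * log2(2*20/9)
2D/W = 4.444444
log2(4.444444) = 2.152
MT = 69 + 52 * 2.152
= 180.9 ms


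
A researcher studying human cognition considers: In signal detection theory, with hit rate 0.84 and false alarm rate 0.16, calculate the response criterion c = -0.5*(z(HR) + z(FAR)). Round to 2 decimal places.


c = -0.5 * (z(HR) + z(FAR))
z(0.84) = 0.9945
z(0.16) = -0.9945
c = -0.5 * (0.9945 + -0.9945)
= -0.5 * 0.0
= 0.00


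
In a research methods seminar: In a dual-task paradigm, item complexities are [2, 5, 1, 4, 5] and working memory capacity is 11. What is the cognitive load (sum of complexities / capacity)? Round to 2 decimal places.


Total complexity = 2 + 5 + 1 + 4 + 5 = 17
Load = total / capacity = 17 / 11
= 1.55


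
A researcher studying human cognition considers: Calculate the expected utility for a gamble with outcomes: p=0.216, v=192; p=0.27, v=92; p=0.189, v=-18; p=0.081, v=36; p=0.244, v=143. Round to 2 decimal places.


EU = sum(p_i * v_i)
0.216 * 192 = 41.472
0.27 * 92 = 24.84
0.189 * -18 = -3.402
0.081 * 36 = 2.916
0.244 * 143 = 34.892
EU = 41.472 + 24.84 + -3.402 + 2.916 + 34.892
= 100.72


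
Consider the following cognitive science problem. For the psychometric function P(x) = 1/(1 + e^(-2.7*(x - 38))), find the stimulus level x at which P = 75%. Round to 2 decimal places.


At P = 0.75: 0.75 = 1/(1 + e^(-k*(x-x0)))
Solving: e^(-k*(x-x0)) = 1/3
x = x0 + ln(3)/k
ln(3) = 1.0986
x = 38 + 1.0986/2.7
= 38 + 0.4069
= 38.41


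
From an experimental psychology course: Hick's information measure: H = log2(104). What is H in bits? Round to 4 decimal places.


H = log2(n)
H = log2(104)
= 6.7004


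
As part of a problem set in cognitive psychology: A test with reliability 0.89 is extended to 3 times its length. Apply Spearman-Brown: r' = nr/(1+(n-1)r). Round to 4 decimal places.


r_new = n*r / (1 + (n-1)*r)
Numerator = 3 * 0.89 = 2.67
Denominator = 1 + 2 * 0.89 = 2.78
r_new = 2.67 / 2.78
= 0.9604


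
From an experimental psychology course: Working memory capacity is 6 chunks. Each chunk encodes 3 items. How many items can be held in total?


Total items = chunks * items_per_chunk
= 6 * 3
= 18


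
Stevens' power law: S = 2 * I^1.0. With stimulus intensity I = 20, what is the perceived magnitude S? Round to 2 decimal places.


S = 2 * 20^1.0
20^1.0 = 20.0
S = 2 * 20.0
= 40.00


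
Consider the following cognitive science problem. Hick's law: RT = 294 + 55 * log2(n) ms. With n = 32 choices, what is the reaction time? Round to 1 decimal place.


RT = 294 + 55 * log2(32)
log2(32) = 5.0
RT = 294 + 55 * 5.0
= 294 + 275.0
= 569.0 ms


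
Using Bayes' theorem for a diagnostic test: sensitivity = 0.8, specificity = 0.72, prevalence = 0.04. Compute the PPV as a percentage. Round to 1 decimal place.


PPV = (sens * prev) / (sens * prev + (1-spec) * (1-prev))
Numerator = 0.8 * 0.04 = 0.032
P(positive and no disease) = (1 - spec) * (1 - prev) = (1 - 0.72) * (1 - 0.04) = 0.2688
Denominator = 0.032 + 0.2688 = 0.3008
PPV = 0.032 / 0.3008 = 0.106383
As percentage = 10.6


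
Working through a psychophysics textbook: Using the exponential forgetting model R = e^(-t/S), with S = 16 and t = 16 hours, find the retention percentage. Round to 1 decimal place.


R = e^(-t/S)
-t/S = -16/16 = -1.0
R = e^(-1.0) = 0.367879
Percentage = 0.367879 * 100
= 36.8


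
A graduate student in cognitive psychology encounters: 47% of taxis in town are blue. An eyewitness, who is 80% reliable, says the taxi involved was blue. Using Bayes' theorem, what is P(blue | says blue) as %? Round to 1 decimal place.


P(blue | says blue) = P(says blue | blue)*P(blue) / [P(says blue | blue)*P(blue) + P(says blue | not blue)*P(not blue)]
Numerator = 0.8 * 0.47 = 0.376
False identification = 0.2 * 0.53 = 0.106
P = 0.376 / (0.376 + 0.106)
= 0.376 / 0.482
As percentage = 78.0


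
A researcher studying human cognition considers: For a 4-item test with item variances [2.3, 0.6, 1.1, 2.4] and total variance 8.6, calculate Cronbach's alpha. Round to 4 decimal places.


alpha = (k/(k-1)) * (1 - sum(s_i^2)/s_total^2)
sum(item variances) = 6.4
k/(k-1) = 4/3 = 1.333333
1 - 6.4/8.6 = 1 - 0.744186 = 0.255814
alpha = 1.333333 * 0.255814
= 0.3411


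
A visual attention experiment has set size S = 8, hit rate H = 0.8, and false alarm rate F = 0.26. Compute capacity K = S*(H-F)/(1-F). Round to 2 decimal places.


K = S * (H - F) / (1 - F)
H - F = 0.54
1 - F = 0.74
K = 8 * 0.54 / 0.74
= 5.84


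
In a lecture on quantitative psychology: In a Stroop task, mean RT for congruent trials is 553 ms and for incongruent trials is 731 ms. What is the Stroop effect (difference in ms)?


Stroop effect = RT(incongruent) - RT(congruent)
= 731 - 553
= 178 ms


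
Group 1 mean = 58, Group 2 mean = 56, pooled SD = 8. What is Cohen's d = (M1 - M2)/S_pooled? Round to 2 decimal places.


Cohen's d = (M1 - M2) / S_pooled
= (58 - 56) / 8
= 2 / 8
= 0.25


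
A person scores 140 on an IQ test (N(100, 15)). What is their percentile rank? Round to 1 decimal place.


z = (IQ - mean) / SD
z = (140 - 100) / 15 = 2.6667
Percentile = Phi(2.6667) * 100
Phi(2.6667) = 0.99617
= 99.6


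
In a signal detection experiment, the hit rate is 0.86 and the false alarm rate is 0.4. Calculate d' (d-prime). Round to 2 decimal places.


d' = z(HR) - z(FAR)
z(0.86) = 1.0803
z(0.4) = -0.2533
d' = 1.0803 - -0.2533
= 1.33


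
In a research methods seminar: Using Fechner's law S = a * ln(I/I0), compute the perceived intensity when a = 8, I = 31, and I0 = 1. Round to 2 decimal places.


S = 8 * ln(31/1)
I/I0 = 31.0
ln(31.0) = 3.434
S = 8 * 3.434
= 27.47


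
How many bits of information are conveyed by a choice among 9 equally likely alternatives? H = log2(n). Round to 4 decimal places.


H = log2(n)
H = log2(9)
= 3.1699


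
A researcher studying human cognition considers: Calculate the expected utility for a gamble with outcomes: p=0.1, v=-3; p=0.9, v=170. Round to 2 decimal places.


EU = sum(p_i * v_i)
0.1 * -3 = -0.3
0.9 * 170 = 153.0
EU = -0.3 + 153.0
= 152.70


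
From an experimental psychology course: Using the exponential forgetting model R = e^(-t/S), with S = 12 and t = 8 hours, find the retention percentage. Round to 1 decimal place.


R = e^(-t/S)
-t/S = -8/12 = -0.666667
R = e^(-0.666667) = 0.513417
Percentage = 0.513417 * 100
= 51.3


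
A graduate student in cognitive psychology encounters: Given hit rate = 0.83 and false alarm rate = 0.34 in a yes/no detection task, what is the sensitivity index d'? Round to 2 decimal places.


d' = z(HR) - z(FAR)
z(0.83) = 0.9542
z(0.34) = -0.4125
d' = 0.9542 - -0.4125
= 1.37


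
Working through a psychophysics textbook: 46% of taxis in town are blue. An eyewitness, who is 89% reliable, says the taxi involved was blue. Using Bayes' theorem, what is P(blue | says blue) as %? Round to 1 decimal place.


P(blue | says blue) = P(says blue | blue)*P(blue) / [P(says blue | blue)*P(blue) + P(says blue | not blue)*P(not blue)]
Numerator = 0.89 * 0.46 = 0.4094
False identification = 0.11 * 0.54 = 0.0594
P = 0.4094 / (0.4094 + 0.0594)
= 0.4094 / 0.4688
As percentage = 87.3


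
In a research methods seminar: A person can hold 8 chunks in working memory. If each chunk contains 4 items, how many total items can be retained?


Total items = chunks * items_per_chunk
= 8 * 4
= 32


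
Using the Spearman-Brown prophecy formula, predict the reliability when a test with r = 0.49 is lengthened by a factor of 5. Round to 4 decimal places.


r_new = n*r / (1 + (n-1)*r)
Numerator = 5 * 0.49 = 2.45
Denominator = 1 + 4 * 0.49 = 2.96
r_new = 2.45 / 2.96
= 0.8277


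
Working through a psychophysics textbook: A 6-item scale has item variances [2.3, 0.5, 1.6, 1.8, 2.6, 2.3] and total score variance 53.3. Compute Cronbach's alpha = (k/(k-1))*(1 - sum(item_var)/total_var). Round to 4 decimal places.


alpha = (k/(k-1)) * (1 - sum(s_i^2)/s_total^2)
sum(item variances) = 11.1
k/(k-1) = 6/5 = 1.2
1 - 11.1/53.3 = 1 - 0.208255 = 0.791745
alpha = 1.2 * 0.791745
= 0.9501


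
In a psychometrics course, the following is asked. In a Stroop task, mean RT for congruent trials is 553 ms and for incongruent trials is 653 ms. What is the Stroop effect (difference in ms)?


Stroop effect = RT(incongruent) - RT(congruent)
= 653 - 553
= 100 ms


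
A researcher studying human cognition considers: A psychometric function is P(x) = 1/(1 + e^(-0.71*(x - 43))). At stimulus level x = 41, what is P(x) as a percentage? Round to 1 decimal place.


P(x) = 1/(1 + e^(-0.71*(41 - 43)))
Exponent = -0.71 * -2 = 1.42
e^(1.42) = 4.13712
P = 1/(1 + 4.13712) = 0.194662
Percentage = 19.5


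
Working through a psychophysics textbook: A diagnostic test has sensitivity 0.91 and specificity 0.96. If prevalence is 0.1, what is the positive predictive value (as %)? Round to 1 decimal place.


PPV = (sens * prev) / (sens * prev + (1-spec) * (1-prev))
Numerator = 0.91 * 0.1 = 0.091
P(positive and no disease) = (1 - spec) * (1 - prev) = (1 - 0.96) * (1 - 0.1) = 0.036
Denominator = 0.091 + 0.036 = 0.127
PPV = 0.091 / 0.127 = 0.716535
As percentage = 71.7


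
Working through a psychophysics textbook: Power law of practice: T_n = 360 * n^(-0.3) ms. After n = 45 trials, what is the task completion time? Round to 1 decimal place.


T_n = 360 * 45^(-0.3)
45^(-0.3) = 0.31918
T_n = 360 * 0.31918
= 114.9 ms


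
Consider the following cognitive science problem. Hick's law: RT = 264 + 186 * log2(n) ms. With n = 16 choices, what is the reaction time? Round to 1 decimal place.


RT = 264 + 186 * log2(16)
log2(16) = 4.0
RT = 264 + 186 * 4.0
= 264 + 744.0
= 1008.0 ms


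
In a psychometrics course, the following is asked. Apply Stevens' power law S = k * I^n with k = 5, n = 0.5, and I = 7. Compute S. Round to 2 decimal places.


S = 5 * 7^0.5
7^0.5 = 2.6458
S = 5 * 2.6458
= 13.23


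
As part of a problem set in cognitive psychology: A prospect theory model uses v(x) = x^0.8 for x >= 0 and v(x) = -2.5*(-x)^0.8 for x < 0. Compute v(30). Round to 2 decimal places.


Since x = 30 >= 0, use v(x) = x^0.8
30^0.8 = 15.1949
v(30) = 15.19


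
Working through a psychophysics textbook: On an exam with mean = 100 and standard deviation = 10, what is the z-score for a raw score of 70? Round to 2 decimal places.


z = (X - mu) / sigma
= (70 - 100) / 10
= -30 / 10
= -3.00


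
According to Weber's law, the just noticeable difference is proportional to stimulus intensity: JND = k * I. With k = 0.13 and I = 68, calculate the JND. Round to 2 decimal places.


JND = k * I
JND = 0.13 * 68
= 8.84


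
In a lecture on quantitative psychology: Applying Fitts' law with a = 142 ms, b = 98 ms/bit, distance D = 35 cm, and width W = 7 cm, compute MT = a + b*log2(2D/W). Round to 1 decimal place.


MT = 142 + 98 * log2(2*35/7)
2D/W = 10.0
log2(10.0) = 3.3219
MT = 142 + 98 * 3.3219
= 467.5 ms


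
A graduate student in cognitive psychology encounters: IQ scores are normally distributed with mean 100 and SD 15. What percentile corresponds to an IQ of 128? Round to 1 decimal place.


z = (IQ - mean) / SD
z = (128 - 100) / 15 = 1.8667
Percentile = Phi(1.8667) * 100
Phi(1.8667) = 0.969028
= 96.9


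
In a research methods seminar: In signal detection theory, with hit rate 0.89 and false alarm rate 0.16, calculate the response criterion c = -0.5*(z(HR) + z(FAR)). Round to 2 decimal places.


c = -0.5 * (z(HR) + z(FAR))
z(0.89) = 1.2265
z(0.16) = -0.9945
c = -0.5 * (1.2265 + -0.9945)
= -0.5 * 0.232
= -0.12


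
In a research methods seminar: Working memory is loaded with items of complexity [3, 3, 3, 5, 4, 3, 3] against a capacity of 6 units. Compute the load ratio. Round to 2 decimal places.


Total complexity = 3 + 3 + 3 + 5 + 4 + 3 + 3 = 24
Load = total / capacity = 24 / 6
= 4.00


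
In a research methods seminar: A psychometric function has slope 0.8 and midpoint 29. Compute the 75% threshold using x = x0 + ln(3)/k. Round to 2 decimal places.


At P = 0.75: 0.75 = 1/(1 + e^(-k*(x-x0)))
Solving: e^(-k*(x-x0)) = 1/3
x = x0 + ln(3)/k
ln(3) = 1.0986
x = 29 + 1.0986/0.8
= 29 + 1.3732
= 30.37


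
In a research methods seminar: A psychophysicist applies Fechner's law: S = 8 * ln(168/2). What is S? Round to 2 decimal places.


S = 8 * ln(168/2)
I/I0 = 84.0
ln(84.0) = 4.4308
S = 8 * 4.4308
= 35.45


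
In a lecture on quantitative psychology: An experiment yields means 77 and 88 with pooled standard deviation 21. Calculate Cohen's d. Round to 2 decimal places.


Cohen's d = (M1 - M2) / S_pooled
= (77 - 88) / 21
= -11 / 21
= -0.52


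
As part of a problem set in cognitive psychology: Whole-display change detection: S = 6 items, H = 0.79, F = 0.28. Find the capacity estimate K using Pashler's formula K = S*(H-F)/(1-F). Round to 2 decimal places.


K = S * (H - F) / (1 - F)
H - F = 0.51
1 - F = 0.72
K = 6 * 0.51 / 0.72
= 4.25


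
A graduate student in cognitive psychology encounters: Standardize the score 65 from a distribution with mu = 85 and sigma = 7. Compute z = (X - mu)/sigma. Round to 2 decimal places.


z = (X - mu) / sigma
= (65 - 85) / 7
= -20 / 7
= -2.86


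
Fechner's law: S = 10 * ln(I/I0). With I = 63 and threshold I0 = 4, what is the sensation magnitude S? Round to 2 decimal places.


S = 10 * ln(63/4)
I/I0 = 15.75
ln(15.75) = 2.7568
S = 10 * 2.7568
= 27.57


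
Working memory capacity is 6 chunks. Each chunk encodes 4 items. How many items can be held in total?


Total items = chunks * items_per_chunk
= 6 * 4
= 24


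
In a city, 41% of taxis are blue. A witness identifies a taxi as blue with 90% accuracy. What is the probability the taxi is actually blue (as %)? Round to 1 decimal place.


P(blue | says blue) = P(says blue | blue)*P(blue) / [P(says blue | blue)*P(blue) + P(says blue | not blue)*P(not blue)]
Numerator = 0.9 * 0.41 = 0.369
False identification = 0.1 * 0.59 = 0.059
P = 0.369 / (0.369 + 0.059)
= 0.369 / 0.428
As percentage = 86.2


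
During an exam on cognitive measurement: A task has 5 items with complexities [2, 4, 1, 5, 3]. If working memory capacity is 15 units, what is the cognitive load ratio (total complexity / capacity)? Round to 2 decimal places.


Total complexity = 2 + 4 + 1 + 5 + 3 = 15
Load = total / capacity = 15 / 15
= 1.00


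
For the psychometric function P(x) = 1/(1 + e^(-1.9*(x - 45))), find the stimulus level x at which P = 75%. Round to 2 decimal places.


At P = 0.75: 0.75 = 1/(1 + e^(-k*(x-x0)))
Solving: e^(-k*(x-x0)) = 1/3
x = x0 + ln(3)/k
ln(3) = 1.0986
x = 45 + 1.0986/1.9
= 45 + 0.5782
= 45.58


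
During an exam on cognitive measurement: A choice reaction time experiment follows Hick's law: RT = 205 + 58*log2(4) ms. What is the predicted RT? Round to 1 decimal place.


RT = 205 + 58 * log2(4)
log2(4) = 2.0
RT = 205 + 58 * 2.0
= 205 + 116.0
= 321.0 ms


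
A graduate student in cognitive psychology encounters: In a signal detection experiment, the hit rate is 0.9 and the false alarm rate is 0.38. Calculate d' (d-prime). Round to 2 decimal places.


d' = z(HR) - z(FAR)
z(0.9) = 1.2816
z(0.38) = -0.3055
d' = 1.2816 - -0.3055
= 1.59


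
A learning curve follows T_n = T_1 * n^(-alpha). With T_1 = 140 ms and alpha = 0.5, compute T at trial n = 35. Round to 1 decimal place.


T_n = 140 * 35^(-0.5)
35^(-0.5) = 0.169031
T_n = 140 * 0.169031
= 23.7 ms


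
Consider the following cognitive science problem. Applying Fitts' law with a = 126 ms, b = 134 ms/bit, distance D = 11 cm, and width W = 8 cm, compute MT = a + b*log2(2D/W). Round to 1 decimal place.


MT = 126 + 134 * log2(2*11/8)
2D/W = 2.75
log2(2.75) = 1.4594
MT = 126 + 134 * 1.4594
= 321.6 ms


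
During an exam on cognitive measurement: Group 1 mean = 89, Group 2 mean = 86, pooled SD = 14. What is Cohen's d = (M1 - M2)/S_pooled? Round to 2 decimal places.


Cohen's d = (M1 - M2) / S_pooled
= (89 - 86) / 14
= 3 / 14
= 0.21


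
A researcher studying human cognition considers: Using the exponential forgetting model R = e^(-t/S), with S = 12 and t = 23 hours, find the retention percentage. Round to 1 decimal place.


R = e^(-t/S)
-t/S = -23/12 = -1.916667
R = e^(-1.916667) = 0.147096
Percentage = 0.147096 * 100
= 14.7


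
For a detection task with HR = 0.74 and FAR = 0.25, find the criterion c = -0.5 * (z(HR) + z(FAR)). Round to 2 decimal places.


c = -0.5 * (z(HR) + z(FAR))
z(0.74) = 0.6433
z(0.25) = -0.6745
c = -0.5 * (0.6433 + -0.6745)
= -0.5 * -0.0312
= 0.02


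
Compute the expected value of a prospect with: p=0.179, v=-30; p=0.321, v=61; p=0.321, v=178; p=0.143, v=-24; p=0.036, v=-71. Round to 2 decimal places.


EU = sum(p_i * v_i)
0.179 * -30 = -5.37
0.321 * 61 = 19.581
0.321 * 178 = 57.138
0.143 * -24 = -3.432
0.036 * -71 = -2.556
EU = -5.37 + 19.581 + 57.138 + -3.432 + -2.556
= 65.36
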